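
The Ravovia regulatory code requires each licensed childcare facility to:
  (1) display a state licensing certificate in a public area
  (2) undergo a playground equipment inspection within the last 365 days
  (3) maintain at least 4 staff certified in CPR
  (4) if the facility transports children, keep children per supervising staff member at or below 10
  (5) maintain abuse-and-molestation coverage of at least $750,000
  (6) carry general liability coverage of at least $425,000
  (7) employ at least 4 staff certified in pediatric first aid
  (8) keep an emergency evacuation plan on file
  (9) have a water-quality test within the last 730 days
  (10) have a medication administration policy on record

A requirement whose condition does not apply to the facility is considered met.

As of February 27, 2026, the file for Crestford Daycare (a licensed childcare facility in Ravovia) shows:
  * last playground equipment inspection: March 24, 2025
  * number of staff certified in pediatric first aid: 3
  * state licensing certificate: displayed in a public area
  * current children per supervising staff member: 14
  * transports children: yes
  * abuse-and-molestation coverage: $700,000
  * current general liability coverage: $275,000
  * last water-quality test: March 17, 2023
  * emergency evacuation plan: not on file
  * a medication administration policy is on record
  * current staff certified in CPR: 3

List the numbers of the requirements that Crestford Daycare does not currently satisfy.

1. state licensing certificate present → met
2. playground equipment inspection 340 days ago vs limit 365 → met
3. staff certified in CPR 3 < 4 → not met
4. condition 'transports children' holds; children per supervising staff member 14 > 10 → not met
5. abuse-and-molestation coverage $700,000 < $750,000 → not met
6. general liability coverage $275,000 < $425,000 → not met
7. staff certified in pediatric first aid 3 < 4 → not met
8. emergency evacuation plan absent → not met
9. water-quality test 1078 days ago vs limit 730 → not met
10. medication administration policy present → met
Not met: 3, 4, 5, 6, 7, 8, 9

3, 4, 5, 6, 7, 8, 9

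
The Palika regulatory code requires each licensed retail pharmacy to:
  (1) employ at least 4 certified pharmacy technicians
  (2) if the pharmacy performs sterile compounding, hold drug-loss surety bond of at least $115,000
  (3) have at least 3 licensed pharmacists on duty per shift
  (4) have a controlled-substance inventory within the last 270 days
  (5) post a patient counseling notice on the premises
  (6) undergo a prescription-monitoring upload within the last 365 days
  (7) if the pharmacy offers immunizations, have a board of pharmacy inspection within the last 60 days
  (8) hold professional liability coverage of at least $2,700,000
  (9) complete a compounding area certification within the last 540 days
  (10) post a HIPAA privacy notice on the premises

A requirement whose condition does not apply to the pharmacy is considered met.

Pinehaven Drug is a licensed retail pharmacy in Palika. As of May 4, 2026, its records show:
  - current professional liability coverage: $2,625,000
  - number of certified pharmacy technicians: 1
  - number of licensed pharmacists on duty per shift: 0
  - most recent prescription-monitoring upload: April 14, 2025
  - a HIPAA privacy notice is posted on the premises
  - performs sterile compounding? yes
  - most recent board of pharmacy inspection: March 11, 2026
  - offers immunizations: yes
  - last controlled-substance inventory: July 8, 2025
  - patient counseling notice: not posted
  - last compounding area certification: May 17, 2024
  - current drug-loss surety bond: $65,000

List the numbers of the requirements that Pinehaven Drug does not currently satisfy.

1. certified pharmacy technicians 1 < 4 → not met
2. condition 'performs sterile compounding' holds; drug-loss surety bond $65,000 < $115,000 → not met
3. licensed pharmacists on duty per shift 0 < 3 → not met
4. controlled-substance inventory 300 days ago vs limit 270 → not met
5. patient counseling notice absent → not met
6. prescription-monitoring upload 385 days ago vs limit 365 → not met
7. condition 'offers immunizations' holds; board of pharmacy inspection 54 days ago vs limit 60 → met
8. professional liability coverage $2,625,000 < $2,700,000 → not met
9. compounding area certification 717 days ago vs limit 540 → not met
10. HIPAA privacy notice present → met
Not met: 1, 2, 3, 4, 5, 6, 8, 9

1, 2, 3, 4, 5, 6, 8, 9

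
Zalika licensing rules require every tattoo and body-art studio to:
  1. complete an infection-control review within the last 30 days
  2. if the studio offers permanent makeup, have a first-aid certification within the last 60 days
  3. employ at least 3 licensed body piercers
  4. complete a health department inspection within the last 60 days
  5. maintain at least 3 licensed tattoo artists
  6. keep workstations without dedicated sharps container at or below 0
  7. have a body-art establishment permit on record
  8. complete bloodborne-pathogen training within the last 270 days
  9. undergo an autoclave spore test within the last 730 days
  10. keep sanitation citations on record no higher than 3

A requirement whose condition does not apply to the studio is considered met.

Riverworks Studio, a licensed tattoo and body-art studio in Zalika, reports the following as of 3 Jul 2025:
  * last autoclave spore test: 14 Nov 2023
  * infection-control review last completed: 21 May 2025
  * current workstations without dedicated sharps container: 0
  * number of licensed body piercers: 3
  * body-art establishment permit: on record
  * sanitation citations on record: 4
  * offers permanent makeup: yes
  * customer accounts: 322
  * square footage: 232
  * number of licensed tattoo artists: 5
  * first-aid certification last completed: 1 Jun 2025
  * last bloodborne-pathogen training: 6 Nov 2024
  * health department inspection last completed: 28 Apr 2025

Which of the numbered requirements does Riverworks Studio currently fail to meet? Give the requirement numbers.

1. infection-control review 43 days ago vs limit 30 → not met
2. condition 'offers permanent makeup' holds; first-aid certification 32 days ago vs limit 60 → met
3. licensed body piercers 3 ≥ 3 → met
4. health department inspection 66 days ago vs limit 60 → not met
5. licensed tattoo artists 5 ≥ 3 → met
6. workstations without dedicated sharps container 0 ≤ 0 → met
7. body-art establishment permit present → met
8. bloodborne-pathogen training 239 days ago vs limit 270 → met
9. autoclave spore test 597 days ago vs limit 730 → met
10. sanitation citations on record 4 > 3 → not met
Not met: 1, 4, 10

1, 4, 10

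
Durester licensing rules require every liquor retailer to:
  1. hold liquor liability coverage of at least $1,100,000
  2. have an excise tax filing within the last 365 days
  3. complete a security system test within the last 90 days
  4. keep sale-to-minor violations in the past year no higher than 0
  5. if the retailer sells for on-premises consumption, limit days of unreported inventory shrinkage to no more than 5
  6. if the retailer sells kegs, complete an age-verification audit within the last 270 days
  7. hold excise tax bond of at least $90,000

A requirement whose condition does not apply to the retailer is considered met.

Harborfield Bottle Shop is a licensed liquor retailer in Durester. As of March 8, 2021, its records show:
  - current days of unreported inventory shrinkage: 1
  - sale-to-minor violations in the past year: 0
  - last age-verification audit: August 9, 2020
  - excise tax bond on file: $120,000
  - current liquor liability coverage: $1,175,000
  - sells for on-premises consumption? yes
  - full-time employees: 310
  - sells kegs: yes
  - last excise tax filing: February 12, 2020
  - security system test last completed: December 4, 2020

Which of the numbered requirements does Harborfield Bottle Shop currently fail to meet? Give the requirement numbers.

2, 3

1. liquor liability coverage $1,175,000 ≥ $1,100,000 → met
2. excise tax filing 390 days ago vs limit 365 → not met
3. security system test 94 days ago vs limit 90 → not met
4. sale-to-minor violations in the past year 0 ≤ 0 → met
5. condition 'sells for on-premises consumption' holds; days of unreported inventory shrinkage 1 ≤ 5 → met
6. condition 'sells kegs' holds; age-verification audit 211 days ago vs limit 270 → met
7. excise tax bond $120,000 ≥ $90,000 → met
Not met: 2, 3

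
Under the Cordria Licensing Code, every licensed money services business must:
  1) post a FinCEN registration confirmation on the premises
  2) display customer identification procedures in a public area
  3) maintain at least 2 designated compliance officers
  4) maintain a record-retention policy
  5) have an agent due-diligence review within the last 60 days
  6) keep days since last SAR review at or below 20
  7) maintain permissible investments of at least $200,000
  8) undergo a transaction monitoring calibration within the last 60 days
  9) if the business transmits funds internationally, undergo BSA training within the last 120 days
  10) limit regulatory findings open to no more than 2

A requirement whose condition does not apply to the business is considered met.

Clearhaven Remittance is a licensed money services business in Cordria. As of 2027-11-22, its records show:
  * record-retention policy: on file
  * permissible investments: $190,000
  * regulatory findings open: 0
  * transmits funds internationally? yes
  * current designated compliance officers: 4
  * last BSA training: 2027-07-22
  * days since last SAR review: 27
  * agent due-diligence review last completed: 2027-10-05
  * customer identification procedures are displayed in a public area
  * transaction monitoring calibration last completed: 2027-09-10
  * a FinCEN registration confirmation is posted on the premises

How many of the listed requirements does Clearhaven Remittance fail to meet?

4

1. FinCEN registration confirmation present → met
2. customer identification procedures present → met
3. designated compliance officers 4 ≥ 2 → met
4. record-retention policy present → met
5. agent due-diligence review 48 days ago vs limit 60 → met
6. days since last SAR review 27 > 20 → not met
7. permissible investments $190,000 < $200,000 → not met
8. transaction monitoring calibration 73 days ago vs limit 60 → not met
9. condition 'transmits funds internationally' holds; BSA training 123 days ago vs limit 120 → not met
10. regulatory findings open 0 ≤ 2 → met
Not met: 4 of 10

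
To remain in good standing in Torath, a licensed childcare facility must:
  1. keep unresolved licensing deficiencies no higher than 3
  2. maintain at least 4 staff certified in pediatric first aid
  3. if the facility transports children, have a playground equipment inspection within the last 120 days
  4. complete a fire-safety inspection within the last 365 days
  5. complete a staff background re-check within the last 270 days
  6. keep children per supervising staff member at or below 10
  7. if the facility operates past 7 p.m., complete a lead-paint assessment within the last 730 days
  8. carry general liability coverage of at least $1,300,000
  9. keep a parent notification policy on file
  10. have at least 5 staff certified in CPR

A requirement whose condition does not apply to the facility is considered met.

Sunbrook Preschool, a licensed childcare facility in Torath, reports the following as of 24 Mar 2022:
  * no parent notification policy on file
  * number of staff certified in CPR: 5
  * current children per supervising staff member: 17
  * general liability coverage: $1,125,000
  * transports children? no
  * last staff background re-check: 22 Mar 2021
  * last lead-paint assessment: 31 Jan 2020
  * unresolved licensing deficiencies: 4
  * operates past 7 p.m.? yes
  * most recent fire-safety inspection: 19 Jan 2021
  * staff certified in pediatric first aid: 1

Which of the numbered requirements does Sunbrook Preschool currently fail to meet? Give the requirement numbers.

1, 2, 4, 5, 6, 7, 8, 9

1. unresolved licensing deficiencies 4 > 3 → not met
2. staff certified in pediatric first aid 1 < 4 → not met
3. condition 'transports children' does not hold → requirement n/a → met
4. fire-safety inspection 429 days ago vs limit 365 → not met
5. staff background re-check 367 days ago vs limit 270 → not met
6. children per supervising staff member 17 > 10 → not met
7. condition 'operates past 7 p.m.' holds; lead-paint assessment 783 days ago vs limit 730 → not met
8. general liability coverage $1,125,000 < $1,300,000 → not met
9. parent notification policy absent → not met
10. staff certified in CPR 5 ≥ 5 → met
Not met: 1, 2, 4, 5, 6, 7, 8, 9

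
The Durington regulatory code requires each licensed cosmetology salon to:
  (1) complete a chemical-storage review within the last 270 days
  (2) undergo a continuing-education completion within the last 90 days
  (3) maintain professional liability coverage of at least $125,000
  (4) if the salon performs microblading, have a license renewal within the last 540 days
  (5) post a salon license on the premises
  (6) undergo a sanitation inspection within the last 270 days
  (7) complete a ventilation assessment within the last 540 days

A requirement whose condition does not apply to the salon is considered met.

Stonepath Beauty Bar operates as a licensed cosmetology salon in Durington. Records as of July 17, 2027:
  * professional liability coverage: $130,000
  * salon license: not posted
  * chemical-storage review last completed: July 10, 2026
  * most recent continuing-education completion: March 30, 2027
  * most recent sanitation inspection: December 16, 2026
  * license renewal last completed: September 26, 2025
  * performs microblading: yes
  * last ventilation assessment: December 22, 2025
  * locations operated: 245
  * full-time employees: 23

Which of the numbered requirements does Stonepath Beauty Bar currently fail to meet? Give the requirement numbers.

1. chemical-storage review 372 days ago vs limit 270 → not met
2. continuing-education completion 109 days ago vs limit 90 → not met
3. professional liability coverage $130,000 ≥ $125,000 → met
4. condition 'performs microblading' holds; license renewal 659 days ago vs limit 540 → not met
5. salon license absent → not met
6. sanitation inspection 213 days ago vs limit 270 → met
7. ventilation assessment 572 days ago vs limit 540 → not met
Not met: 1, 2, 4, 5, 7

1, 2, 4, 5, 7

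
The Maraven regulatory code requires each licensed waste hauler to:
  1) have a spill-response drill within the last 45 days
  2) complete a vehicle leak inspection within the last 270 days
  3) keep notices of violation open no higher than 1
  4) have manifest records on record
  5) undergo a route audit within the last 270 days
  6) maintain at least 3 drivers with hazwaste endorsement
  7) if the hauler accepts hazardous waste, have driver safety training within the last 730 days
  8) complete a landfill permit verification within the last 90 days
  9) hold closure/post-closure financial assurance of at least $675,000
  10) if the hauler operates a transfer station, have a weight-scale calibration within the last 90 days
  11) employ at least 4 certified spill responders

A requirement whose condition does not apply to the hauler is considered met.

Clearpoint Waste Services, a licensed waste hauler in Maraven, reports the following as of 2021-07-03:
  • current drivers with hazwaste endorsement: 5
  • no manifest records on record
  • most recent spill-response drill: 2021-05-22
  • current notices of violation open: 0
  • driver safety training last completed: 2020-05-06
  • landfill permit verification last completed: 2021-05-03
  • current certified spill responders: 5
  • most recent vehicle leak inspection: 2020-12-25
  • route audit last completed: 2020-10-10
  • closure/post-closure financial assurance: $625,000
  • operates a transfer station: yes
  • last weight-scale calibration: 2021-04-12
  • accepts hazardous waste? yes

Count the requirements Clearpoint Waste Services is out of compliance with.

1. spill-response drill 42 days ago vs limit 45 → met
2. vehicle leak inspection 190 days ago vs limit 270 → met
3. notices of violation open 0 ≤ 1 → met
4. manifest records absent → not met
5. route audit 266 days ago vs limit 270 → met
6. drivers with hazwaste endorsement 5 ≥ 3 → met
7. condition 'accepts hazardous waste' holds; driver safety training 423 days ago vs limit 730 → met
8. landfill permit verification 61 days ago vs limit 90 → met
9. closure/post-closure financial assurance $625,000 < $675,000 → not met
10. condition 'operates a transfer station' holds; weight-scale calibration 82 days ago vs limit 90 → met
11. certified spill responders 5 ≥ 4 → met
Not met: 2 of 11

2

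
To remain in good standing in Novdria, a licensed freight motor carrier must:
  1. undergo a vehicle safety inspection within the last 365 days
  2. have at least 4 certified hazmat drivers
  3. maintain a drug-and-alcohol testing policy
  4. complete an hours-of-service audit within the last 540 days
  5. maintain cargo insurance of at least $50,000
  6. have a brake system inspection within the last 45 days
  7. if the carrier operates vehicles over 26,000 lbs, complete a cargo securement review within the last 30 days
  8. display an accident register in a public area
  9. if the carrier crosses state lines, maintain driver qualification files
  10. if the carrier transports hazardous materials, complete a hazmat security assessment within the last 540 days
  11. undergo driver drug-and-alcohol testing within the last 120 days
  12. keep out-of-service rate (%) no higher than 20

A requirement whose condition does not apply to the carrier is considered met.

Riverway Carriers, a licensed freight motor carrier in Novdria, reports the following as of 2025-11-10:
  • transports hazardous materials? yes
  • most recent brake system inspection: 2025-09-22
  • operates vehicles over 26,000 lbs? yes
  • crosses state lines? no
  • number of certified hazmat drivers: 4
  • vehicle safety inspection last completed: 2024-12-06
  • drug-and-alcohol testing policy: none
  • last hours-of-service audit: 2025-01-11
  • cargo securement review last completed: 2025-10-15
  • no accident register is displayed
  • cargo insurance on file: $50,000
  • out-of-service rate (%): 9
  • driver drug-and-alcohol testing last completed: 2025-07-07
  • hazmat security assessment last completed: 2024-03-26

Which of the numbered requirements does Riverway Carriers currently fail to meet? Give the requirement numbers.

3, 6, 8, 10, 11

1. vehicle safety inspection 339 days ago vs limit 365 → met
2. certified hazmat drivers 4 ≥ 4 → met
3. drug-and-alcohol testing policy absent → not met
4. hours-of-service audit 303 days ago vs limit 540 → met
5. cargo insurance $50,000 ≥ $50,000 → met
6. brake system inspection 49 days ago vs limit 45 → not met
7. condition 'operates vehicles over 26,000 lbs' holds; cargo securement review 26 days ago vs limit 30 → met
8. accident register absent → not met
9. condition 'crosses state lines' does not hold → requirement n/a → met
10. condition 'transports hazardous materials' holds; hazmat security assessment 594 days ago vs limit 540 → not met
11. driver drug-and-alcohol testing 126 days ago vs limit 120 → not met
12. out-of-service rate (%) 9 ≤ 20 → met
Not met: 3, 6, 8, 10, 11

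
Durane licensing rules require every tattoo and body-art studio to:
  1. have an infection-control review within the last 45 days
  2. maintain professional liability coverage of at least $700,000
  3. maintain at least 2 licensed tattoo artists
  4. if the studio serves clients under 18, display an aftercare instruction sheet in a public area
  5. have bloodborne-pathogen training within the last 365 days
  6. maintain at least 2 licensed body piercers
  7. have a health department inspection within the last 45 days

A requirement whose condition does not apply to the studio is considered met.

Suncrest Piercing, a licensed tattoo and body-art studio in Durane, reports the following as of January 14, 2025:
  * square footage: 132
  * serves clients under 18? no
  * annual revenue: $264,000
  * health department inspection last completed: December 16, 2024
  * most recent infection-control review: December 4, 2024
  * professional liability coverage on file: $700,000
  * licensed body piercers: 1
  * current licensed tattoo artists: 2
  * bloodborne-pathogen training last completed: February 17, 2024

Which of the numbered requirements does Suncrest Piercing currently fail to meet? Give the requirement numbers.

6

1. infection-control review 41 days ago vs limit 45 → met
2. professional liability coverage $700,000 ≥ $700,000 → met
3. licensed tattoo artists 2 ≥ 2 → met
4. condition 'serves clients under 18' does not hold → requirement n/a → met
5. bloodborne-pathogen training 332 days ago vs limit 365 → met
6. licensed body piercers 1 < 2 → not met
7. health department inspection 29 days ago vs limit 45 → met
Not met: 6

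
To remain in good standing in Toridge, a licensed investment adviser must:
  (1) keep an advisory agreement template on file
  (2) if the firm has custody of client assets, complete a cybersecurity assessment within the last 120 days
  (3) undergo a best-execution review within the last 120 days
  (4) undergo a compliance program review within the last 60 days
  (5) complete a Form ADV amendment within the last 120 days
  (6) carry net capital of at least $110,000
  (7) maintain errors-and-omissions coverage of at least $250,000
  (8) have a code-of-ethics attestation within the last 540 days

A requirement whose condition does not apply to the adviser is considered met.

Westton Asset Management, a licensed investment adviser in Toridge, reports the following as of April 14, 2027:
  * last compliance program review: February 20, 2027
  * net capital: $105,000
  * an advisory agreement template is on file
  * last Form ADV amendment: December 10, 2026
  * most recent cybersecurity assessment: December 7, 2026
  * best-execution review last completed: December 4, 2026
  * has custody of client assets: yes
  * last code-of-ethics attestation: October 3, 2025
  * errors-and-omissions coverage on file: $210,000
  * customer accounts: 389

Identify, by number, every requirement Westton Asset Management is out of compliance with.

1. advisory agreement template present → met
2. condition 'has custody of client assets' holds; cybersecurity assessment 128 days ago vs limit 120 → not met
3. best-execution review 131 days ago vs limit 120 → not met
4. compliance program review 53 days ago vs limit 60 → met
5. Form ADV amendment 125 days ago vs limit 120 → not met
6. net capital $105,000 < $110,000 → not met
7. errors-and-omissions coverage $210,000 < $250,000 → not met
8. code-of-ethics attestation 558 days ago vs limit 540 → not met
Not met: 2, 3, 5, 6, 7, 8

2, 3, 5, 6, 7, 8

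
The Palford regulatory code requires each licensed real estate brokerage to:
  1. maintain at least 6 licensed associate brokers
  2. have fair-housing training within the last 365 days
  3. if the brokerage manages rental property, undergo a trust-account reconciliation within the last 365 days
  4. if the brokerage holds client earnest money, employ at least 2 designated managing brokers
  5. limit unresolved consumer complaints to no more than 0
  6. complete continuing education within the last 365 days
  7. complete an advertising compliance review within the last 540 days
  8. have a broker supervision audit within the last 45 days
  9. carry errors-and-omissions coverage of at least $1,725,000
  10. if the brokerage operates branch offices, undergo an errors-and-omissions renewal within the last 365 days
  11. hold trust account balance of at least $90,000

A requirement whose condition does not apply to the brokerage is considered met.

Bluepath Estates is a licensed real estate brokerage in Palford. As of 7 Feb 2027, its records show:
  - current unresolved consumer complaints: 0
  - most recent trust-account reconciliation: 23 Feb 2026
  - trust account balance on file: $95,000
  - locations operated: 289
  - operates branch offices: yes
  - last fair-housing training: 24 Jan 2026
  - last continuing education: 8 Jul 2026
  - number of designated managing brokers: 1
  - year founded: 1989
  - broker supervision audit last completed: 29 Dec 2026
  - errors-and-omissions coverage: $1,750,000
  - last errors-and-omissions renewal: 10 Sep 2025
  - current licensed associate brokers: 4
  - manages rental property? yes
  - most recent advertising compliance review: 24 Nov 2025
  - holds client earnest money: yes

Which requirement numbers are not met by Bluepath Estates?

1. licensed associate brokers 4 < 6 → not met
2. fair-housing training 379 days ago vs limit 365 → not met
3. condition 'manages rental property' holds; trust-account reconciliation 349 days ago vs limit 365 → met
4. condition 'holds client earnest money' holds; designated managing brokers 1 < 2 → not met
5. unresolved consumer complaints 0 ≤ 0 → met
6. continuing education 214 days ago vs limit 365 → met
7. advertising compliance review 440 days ago vs limit 540 → met
8. broker supervision audit 40 days ago vs limit 45 → met
9. errors-and-omissions coverage $1,750,000 ≥ $1,725,000 → met
10. condition 'operates branch offices' holds; errors-and-omissions renewal 515 days ago vs limit 365 → not met
11. trust account balance $95,000 ≥ $90,000 → met
Not met: 1, 2, 4, 10

1, 2, 4, 10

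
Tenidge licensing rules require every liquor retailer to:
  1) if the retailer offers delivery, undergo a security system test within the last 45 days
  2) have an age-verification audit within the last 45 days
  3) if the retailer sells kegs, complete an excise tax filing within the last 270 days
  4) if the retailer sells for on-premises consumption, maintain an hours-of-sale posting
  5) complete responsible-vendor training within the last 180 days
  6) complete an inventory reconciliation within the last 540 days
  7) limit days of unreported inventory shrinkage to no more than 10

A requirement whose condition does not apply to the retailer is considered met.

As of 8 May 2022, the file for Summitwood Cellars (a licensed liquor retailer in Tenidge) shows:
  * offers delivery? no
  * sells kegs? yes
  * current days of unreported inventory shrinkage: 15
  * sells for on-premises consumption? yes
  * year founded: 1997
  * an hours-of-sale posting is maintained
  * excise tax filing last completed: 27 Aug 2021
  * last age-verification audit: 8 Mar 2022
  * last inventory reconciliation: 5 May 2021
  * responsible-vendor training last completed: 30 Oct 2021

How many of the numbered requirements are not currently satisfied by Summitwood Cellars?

3

1. condition 'offers delivery' does not hold → requirement n/a → met
2. age-verification audit 61 days ago vs limit 45 → not met
3. condition 'sells kegs' holds; excise tax filing 254 days ago vs limit 270 → met
4. condition 'sells for on-premises consumption' holds; hours-of-sale posting present → met
5. responsible-vendor training 190 days ago vs limit 180 → not met
6. inventory reconciliation 368 days ago vs limit 540 → met
7. days of unreported inventory shrinkage 15 > 10 → not met
Not met: 3 of 7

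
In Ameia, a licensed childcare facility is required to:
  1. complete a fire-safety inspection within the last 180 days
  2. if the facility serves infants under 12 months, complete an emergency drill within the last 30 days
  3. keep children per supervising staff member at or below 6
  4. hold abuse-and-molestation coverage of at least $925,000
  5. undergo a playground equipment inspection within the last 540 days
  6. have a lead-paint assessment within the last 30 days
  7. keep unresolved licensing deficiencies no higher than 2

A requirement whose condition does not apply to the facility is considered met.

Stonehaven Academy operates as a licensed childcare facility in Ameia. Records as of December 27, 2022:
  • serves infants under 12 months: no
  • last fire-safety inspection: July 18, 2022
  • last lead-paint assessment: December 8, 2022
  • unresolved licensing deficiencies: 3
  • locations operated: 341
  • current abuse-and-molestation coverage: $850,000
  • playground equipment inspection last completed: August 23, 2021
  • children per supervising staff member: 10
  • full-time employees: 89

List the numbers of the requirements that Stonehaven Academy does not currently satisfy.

3, 4, 7

1. fire-safety inspection 162 days ago vs limit 180 → met
2. condition 'serves infants under 12 months' does not hold → requirement n/a → met
3. children per supervising staff member 10 > 6 → not met
4. abuse-and-molestation coverage $850,000 < $925,000 → not met
5. playground equipment inspection 491 days ago vs limit 540 → met
6. lead-paint assessment 19 days ago vs limit 30 → met
7. unresolved licensing deficiencies 3 > 2 → not met
Not met: 3, 4, 7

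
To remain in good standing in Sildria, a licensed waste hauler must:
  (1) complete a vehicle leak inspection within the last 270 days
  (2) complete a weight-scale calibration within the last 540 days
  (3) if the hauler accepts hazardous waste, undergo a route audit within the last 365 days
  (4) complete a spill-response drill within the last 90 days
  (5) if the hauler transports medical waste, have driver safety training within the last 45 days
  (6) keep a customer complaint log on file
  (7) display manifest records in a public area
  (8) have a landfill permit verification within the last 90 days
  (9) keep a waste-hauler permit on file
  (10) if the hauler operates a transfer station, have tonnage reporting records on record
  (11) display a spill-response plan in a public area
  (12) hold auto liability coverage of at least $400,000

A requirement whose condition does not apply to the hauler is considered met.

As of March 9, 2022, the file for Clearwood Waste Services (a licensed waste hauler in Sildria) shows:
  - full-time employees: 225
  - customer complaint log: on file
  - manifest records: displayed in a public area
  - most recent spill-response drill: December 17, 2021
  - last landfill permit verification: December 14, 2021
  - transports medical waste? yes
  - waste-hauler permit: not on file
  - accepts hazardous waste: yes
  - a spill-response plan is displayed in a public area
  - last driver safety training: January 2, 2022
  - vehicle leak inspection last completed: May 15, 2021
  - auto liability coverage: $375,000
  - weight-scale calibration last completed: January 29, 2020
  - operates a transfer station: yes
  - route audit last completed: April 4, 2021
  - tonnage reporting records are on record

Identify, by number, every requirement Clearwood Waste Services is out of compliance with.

1, 2, 5, 9, 12

1. vehicle leak inspection 298 days ago vs limit 270 → not met
2. weight-scale calibration 770 days ago vs limit 540 → not met
3. condition 'accepts hazardous waste' holds; route audit 339 days ago vs limit 365 → met
4. spill-response drill 82 days ago vs limit 90 → met
5. condition 'transports medical waste' holds; driver safety training 66 days ago vs limit 45 → not met
6. customer complaint log present → met
7. manifest records present → met
8. landfill permit verification 85 days ago vs limit 90 → met
9. waste-hauler permit absent → not met
10. condition 'operates a transfer station' holds; tonnage reporting records present → met
11. spill-response plan present → met
12. auto liability coverage $375,000 < $400,000 → not met
Not met: 1, 2, 5, 9, 12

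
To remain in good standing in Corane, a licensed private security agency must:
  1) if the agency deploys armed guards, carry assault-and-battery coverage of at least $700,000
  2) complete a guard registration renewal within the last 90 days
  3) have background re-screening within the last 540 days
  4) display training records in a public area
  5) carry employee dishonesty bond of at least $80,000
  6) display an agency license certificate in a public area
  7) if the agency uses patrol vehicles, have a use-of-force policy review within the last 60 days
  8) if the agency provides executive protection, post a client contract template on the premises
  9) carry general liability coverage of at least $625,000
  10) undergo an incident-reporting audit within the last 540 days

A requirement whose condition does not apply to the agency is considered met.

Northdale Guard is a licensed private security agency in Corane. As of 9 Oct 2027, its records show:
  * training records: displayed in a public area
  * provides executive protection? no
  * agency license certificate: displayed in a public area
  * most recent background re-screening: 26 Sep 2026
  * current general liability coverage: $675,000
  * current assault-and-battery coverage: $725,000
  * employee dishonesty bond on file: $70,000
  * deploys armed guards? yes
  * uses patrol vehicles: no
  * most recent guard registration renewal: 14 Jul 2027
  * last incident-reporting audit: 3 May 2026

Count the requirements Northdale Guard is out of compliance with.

1

1. condition 'deploys armed guards' holds; assault-and-battery coverage $725,000 ≥ $700,000 → met
2. guard registration renewal 87 days ago vs limit 90 → met
3. background re-screening 378 days ago vs limit 540 → met
4. training records present → met
5. employee dishonesty bond $70,000 < $80,000 → not met
6. agency license certificate present → met
7. condition 'uses patrol vehicles' does not hold → requirement n/a → met
8. condition 'provides executive protection' does not hold → requirement n/a → met
9. general liability coverage $675,000 ≥ $625,000 → met
10. incident-reporting audit 524 days ago vs limit 540 → met
Not met: 1 of 10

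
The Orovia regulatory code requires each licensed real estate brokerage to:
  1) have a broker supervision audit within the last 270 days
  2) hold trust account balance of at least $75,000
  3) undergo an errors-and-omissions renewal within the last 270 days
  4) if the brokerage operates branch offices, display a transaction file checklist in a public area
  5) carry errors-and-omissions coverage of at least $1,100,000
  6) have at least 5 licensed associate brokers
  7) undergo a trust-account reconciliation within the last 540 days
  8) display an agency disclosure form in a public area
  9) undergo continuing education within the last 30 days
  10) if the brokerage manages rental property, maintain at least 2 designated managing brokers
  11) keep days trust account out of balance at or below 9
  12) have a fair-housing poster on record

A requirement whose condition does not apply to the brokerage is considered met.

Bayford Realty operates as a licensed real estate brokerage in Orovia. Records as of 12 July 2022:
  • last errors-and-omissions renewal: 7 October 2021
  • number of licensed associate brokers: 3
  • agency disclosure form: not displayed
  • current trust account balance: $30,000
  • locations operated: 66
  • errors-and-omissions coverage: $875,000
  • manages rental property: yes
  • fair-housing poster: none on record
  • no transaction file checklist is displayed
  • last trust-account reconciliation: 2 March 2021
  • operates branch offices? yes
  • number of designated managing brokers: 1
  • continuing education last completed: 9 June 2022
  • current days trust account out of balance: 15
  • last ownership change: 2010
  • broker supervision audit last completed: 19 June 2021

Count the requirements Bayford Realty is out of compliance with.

11

1. broker supervision audit 388 days ago vs limit 270 → not met
2. trust account balance $30,000 < $75,000 → not met
3. errors-and-omissions renewal 278 days ago vs limit 270 → not met
4. condition 'operates branch offices' holds; transaction file checklist absent → not met
5. errors-and-omissions coverage $875,000 < $1,100,000 → not met
6. licensed associate brokers 3 < 5 → not met
7. trust-account reconciliation 497 days ago vs limit 540 → met
8. agency disclosure form absent → not met
9. continuing education 33 days ago vs limit 30 → not met
10. condition 'manages rental property' holds; designated managing brokers 1 < 2 → not met
11. days trust account out of balance 15 > 9 → not met
12. fair-housing poster absent → not met
Not met: 11 of 12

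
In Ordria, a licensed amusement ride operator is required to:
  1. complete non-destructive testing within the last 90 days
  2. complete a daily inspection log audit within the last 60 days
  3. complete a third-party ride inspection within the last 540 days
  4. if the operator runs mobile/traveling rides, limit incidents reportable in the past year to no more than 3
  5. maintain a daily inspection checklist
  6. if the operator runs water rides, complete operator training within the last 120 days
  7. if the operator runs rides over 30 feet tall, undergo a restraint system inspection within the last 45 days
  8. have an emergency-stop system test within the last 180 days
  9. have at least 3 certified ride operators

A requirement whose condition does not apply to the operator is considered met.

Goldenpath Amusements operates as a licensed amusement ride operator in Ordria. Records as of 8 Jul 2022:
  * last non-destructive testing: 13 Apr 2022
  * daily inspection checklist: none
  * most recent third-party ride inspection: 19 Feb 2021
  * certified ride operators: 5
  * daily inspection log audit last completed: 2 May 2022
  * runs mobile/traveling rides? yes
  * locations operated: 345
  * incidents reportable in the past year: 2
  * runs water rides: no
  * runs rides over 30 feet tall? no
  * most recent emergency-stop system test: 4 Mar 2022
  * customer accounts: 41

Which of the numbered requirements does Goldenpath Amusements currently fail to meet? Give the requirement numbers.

2, 5

1. non-destructive testing 86 days ago vs limit 90 → met
2. daily inspection log audit 67 days ago vs limit 60 → not met
3. third-party ride inspection 504 days ago vs limit 540 → met
4. condition 'runs mobile/traveling rides' holds; incidents reportable in the past year 2 ≤ 3 → met
5. daily inspection checklist absent → not met
6. condition 'runs water rides' does not hold → requirement n/a → met
7. condition 'runs rides over 30 feet tall' does not hold → requirement n/a → met
8. emergency-stop system test 126 days ago vs limit 180 → met
9. certified ride operators 5 ≥ 3 → met
Not met: 2, 5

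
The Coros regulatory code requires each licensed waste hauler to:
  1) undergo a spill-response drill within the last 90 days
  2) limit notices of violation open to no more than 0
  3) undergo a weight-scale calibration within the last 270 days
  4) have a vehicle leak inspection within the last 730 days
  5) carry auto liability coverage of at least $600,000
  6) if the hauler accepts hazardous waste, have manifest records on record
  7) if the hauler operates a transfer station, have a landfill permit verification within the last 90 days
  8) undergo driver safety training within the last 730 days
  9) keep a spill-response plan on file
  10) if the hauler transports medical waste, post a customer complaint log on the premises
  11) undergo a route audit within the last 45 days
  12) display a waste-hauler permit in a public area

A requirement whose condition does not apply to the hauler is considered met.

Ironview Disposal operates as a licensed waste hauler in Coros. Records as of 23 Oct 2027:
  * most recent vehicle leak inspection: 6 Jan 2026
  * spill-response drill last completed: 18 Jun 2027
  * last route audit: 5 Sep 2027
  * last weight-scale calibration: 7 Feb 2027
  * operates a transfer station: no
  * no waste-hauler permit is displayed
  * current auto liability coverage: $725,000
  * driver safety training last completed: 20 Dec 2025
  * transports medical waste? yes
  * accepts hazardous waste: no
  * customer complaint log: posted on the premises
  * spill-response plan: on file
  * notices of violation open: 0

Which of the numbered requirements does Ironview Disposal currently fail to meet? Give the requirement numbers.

1. spill-response drill 127 days ago vs limit 90 → not met
2. notices of violation open 0 ≤ 0 → met
3. weight-scale calibration 258 days ago vs limit 270 → met
4. vehicle leak inspection 655 days ago vs limit 730 → met
5. auto liability coverage $725,000 ≥ $600,000 → met
6. condition 'accepts hazardous waste' does not hold → requirement n/a → met
7. condition 'operates a transfer station' does not hold → requirement n/a → met
8. driver safety training 672 days ago vs limit 730 → met
9. spill-response plan present → met
10. condition 'transports medical waste' holds; customer complaint log present → met
11. route audit 48 days ago vs limit 45 → not met
12. waste-hauler permit absent → not met
Not met: 1, 11, 12

1, 11, 12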